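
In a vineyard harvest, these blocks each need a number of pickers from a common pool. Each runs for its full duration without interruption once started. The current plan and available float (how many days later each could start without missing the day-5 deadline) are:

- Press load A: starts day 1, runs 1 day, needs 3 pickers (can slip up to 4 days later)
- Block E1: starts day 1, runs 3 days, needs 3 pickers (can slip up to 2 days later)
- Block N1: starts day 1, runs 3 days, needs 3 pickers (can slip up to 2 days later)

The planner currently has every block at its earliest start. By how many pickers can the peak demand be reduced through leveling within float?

Early-start peak: d1:9  d2:6  d3:6  d4:0  d5:0 ⇒ 9.
Leveled (Press load A@1, Block E1@1, Block N1@2): d1:6  d2:6  d3:6  d4:3  d5:0 ⇒ 6.
Reduction 9 − 6 = 3.

3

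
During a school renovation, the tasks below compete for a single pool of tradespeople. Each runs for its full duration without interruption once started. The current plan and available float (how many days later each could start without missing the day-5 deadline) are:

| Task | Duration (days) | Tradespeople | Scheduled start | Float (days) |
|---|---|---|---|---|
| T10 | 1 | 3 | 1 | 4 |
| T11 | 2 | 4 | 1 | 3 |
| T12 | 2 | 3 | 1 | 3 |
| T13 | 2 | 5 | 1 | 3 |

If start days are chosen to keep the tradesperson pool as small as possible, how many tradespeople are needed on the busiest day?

7

Early-start (T10@1, T11@1, T12@1, T13@1) gives peak 15: d1:15  d2:12  d3:0  d4:0  d5:0.
Shift T12→2, T13→4.
Schedule T10@1, T11@1, T12@2, T13@4: d1:7  d2:7  d3:3  d4:5  d5:5 — peak 7.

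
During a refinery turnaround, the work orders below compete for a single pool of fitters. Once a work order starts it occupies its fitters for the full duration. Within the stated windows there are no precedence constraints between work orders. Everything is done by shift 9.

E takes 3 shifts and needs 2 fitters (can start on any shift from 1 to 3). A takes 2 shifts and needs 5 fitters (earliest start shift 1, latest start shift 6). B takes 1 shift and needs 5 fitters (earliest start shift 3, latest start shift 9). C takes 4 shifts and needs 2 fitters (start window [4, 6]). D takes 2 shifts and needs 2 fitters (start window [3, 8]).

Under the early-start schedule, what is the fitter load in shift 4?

At early start, shift 4 has: C, D.
Demand: 2 + 2 = 4.

4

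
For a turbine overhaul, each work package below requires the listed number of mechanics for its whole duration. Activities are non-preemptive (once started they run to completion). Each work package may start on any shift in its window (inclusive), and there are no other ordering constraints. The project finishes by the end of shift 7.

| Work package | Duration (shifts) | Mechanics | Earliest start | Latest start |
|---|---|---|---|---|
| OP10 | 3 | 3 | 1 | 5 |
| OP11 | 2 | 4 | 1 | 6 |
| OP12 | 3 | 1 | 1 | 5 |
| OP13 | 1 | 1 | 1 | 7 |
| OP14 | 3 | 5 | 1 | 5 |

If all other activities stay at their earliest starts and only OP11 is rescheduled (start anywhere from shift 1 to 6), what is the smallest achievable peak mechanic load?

10

OP11@1: s1:14  s2:13  s3:9  s4:0  s5:0  s6:0  s7:0 → peak 14
OP11@2: s1:10  s2:13  s3:13  s4:0  s5:0  s6:0  s7:0 → peak 13
OP11@3: s1:10  s2:9  s3:13  s4:4  s5:0  s6:0  s7:0 → peak 13
OP11@4: s1:10  s2:9  s3:9  s4:4  s5:4  s6:0  s7:0 → peak 10
OP11@5: s1:10  s2:9  s3:9  s4:0  s5:4  s6:4  s7:0 → peak 10
OP11@6: s1:10  s2:9  s3:9  s4:0  s5:0  s6:4  s7:4 → peak 10
Best is OP11@4, peak 10.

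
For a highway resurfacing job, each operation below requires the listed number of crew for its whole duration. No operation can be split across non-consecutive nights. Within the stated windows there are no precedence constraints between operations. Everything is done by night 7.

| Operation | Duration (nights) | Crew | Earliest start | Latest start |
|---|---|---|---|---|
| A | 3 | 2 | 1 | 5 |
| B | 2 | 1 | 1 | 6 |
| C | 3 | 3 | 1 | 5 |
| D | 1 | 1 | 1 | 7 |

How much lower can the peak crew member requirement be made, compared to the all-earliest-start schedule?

4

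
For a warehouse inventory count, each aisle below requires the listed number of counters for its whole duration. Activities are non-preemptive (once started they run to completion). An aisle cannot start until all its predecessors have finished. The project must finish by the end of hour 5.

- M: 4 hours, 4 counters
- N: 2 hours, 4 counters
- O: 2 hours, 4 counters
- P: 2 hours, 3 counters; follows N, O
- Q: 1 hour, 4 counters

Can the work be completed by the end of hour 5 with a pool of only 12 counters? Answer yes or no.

yes

Schedule M@1, N@1, O@1, P@3, Q@3: h1:12  h2:12  h3:11  h4:7  h5:0 — peak 12 ≤ 12.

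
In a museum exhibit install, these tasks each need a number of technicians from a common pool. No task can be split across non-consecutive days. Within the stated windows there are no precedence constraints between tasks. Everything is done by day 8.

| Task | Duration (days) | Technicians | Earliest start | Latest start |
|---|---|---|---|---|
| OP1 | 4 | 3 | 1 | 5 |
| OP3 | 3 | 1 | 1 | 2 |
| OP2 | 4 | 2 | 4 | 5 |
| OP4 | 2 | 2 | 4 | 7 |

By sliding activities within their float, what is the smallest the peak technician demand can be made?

Early-start (OP1@1, OP3@1, OP2@4, OP4@4) gives peak 7: d1:4  d2:4  d3:4  d4:7  d5:4  d6:2  d7:2  d8:0.
Shift OP2→5, OP4→5.
Schedule OP1@1, OP3@1, OP2@5, OP4@5: d1:4  d2:4  d3:4  d4:3  d5:4  d6:4  d7:2  d8:2 — peak 4.
Total technician-days = 27 over 8 days ⇒ peak ≥ ⌈27/8⌉ = 4, so 4 is optimal.

4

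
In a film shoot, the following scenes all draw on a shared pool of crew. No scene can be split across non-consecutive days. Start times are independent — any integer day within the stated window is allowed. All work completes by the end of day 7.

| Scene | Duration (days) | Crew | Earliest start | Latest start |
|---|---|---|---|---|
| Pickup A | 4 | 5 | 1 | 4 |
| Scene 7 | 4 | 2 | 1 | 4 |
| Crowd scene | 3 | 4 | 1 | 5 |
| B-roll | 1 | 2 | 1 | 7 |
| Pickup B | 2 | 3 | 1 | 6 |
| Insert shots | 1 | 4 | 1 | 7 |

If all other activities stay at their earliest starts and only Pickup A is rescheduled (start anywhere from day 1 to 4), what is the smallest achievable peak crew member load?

15

Pickup A@1: d1:20  d2:14  d3:11  d4:7  d5:0  d6:0  d7:0 → peak 20
Pickup A@2: d1:15  d2:14  d3:11  d4:7  d5:5  d6:0  d7:0 → peak 15
Pickup A@3: d1:15  d2:9  d3:11  d4:7  d5:5  d6:5  d7:0 → peak 15
Pickup A@4: d1:15  d2:9  d3:6  d4:7  d5:5  d6:5  d7:5 → peak 15
Best is Pickup A@2, peak 15.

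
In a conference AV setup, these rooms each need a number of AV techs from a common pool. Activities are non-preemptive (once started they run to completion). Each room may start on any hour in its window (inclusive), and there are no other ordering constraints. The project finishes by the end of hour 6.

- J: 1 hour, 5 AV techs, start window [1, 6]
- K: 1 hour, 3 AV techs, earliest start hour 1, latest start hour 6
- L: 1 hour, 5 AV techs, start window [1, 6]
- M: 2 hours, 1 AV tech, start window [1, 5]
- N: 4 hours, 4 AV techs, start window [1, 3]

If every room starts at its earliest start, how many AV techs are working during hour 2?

At early start, hour 2 has: M, N.
Demand: 1 + 4 = 5.

5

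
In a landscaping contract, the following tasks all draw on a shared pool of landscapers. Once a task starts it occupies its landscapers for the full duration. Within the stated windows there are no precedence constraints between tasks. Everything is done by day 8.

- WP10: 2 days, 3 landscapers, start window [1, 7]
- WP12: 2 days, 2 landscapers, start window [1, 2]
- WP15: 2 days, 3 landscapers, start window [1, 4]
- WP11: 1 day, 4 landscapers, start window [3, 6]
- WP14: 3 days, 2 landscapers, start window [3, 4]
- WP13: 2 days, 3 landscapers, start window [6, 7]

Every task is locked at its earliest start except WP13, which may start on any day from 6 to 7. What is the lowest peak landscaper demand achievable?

WP13@6: d1:8  d2:8  d3:6  d4:2  d5:2  d6:3  d7:3  d8:0 → peak 8
WP13@7: d1:8  d2:8  d3:6  d4:2  d5:2  d6:0  d7:3  d8:3 → peak 8
Best is WP13@6, peak 8.

8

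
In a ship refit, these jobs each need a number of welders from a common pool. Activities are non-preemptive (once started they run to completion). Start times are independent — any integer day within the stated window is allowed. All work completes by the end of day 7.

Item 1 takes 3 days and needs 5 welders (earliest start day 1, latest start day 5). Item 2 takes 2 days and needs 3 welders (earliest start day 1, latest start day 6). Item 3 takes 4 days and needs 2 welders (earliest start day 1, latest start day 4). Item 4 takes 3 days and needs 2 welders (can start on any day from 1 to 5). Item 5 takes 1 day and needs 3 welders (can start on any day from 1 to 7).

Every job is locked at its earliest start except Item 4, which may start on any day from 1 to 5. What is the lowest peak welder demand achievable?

Item 4@1: d1:15  d2:12  d3:9  d4:2  d5:0  d6:0  d7:0 → peak 15
Item 4@2: d1:13  d2:12  d3:9  d4:4  d5:0  d6:0  d7:0 → peak 13
Item 4@3: d1:13  d2:10  d3:9  d4:4  d5:2  d6:0  d7:0 → peak 13
Item 4@4: d1:13  d2:10  d3:7  d4:4  d5:2  d6:2  d7:0 → peak 13
Item 4@5: d1:13  d2:10  d3:7  d4:2  d5:2  d6:2  d7:2 → peak 13
Best is Item 4@2, peak 13.

13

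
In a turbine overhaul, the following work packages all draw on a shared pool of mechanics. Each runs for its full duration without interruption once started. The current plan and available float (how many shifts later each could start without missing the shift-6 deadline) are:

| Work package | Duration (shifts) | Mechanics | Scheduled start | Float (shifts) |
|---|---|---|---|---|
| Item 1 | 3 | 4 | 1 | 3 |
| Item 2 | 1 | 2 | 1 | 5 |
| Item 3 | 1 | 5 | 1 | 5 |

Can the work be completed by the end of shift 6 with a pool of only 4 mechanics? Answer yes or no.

The minimum achievable peak is 5; 4 < 5, so no feasible schedule stays within the cap.

no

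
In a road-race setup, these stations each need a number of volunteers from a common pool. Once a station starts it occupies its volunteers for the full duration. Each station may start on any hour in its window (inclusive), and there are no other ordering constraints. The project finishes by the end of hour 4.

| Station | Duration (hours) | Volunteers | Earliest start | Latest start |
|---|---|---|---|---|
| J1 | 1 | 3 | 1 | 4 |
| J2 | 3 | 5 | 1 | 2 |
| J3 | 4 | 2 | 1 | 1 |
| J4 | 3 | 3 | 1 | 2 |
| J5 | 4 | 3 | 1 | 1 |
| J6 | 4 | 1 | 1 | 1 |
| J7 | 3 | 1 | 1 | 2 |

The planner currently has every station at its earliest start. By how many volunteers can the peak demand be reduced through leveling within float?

Early-start peak: h1:18  h2:15  h3:15  h4:6 ⇒ 18.
Leveled (J1@1, J2@1, J3@1, J4@2, J5@1, J6@1, J7@1): h1:15  h2:15  h3:15  h4:9 ⇒ 15.
Reduction 18 − 15 = 3.

3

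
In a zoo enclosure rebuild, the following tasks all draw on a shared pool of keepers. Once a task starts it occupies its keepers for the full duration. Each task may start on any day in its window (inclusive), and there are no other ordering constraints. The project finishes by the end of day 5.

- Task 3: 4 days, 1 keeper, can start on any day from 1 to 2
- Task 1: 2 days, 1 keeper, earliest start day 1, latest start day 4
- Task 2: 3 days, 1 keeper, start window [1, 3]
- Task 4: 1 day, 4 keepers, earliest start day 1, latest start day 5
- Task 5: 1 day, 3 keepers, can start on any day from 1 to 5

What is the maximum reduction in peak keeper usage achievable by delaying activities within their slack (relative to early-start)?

Early-start peak: d1:10  d2:3  d3:2  d4:1  d5:0 ⇒ 10.
Leveled (Task 3@1, Task 1@1, Task 2@1, Task 4@5, Task 5@4): d1:3  d2:3  d3:2  d4:4  d5:4 ⇒ 4.
Reduction 10 − 4 = 6.

6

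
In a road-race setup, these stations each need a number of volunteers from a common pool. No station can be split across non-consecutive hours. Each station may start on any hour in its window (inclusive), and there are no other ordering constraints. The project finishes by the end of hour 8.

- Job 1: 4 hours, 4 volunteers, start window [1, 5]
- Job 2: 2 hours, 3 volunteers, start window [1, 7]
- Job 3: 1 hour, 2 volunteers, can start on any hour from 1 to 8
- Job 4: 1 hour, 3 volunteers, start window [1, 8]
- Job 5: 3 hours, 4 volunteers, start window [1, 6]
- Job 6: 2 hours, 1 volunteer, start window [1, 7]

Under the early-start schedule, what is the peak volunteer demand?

17

Early-start schedule: Job 1@1, Job 2@1, Job 3@1, Job 4@1, Job 5@1, Job 6@1.
Load per hour: hour 1: 17, hour 2: 12, hour 3: 8, hour 4: 4, hour 5: 0, hour 6: 0, hour 7: 0, hour 8: 0.
Peak is 17.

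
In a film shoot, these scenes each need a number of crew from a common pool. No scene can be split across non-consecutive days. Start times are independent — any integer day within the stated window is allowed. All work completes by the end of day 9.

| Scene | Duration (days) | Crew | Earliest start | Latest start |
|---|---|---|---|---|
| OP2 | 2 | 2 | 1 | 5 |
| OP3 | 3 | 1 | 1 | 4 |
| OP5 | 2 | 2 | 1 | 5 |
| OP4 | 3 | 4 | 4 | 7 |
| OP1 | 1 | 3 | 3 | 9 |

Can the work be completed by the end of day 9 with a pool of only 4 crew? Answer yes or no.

yes

Schedule OP2@1, OP3@1, OP5@3, OP4@5, OP1@8: d1:3  d2:3  d3:3  d4:2  d5:4  d6:4  d7:4  d8:3  d9:0 — peak 4 ≤ 4.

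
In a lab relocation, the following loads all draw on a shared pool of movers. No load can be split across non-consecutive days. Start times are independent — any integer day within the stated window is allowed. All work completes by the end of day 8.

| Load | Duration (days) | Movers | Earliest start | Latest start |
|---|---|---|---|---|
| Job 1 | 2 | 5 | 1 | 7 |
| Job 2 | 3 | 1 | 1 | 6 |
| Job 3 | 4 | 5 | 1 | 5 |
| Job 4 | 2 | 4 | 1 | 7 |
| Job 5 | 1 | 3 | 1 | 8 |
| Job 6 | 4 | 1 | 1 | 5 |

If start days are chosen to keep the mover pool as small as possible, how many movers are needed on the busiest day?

Early-start (Job 1@1, Job 2@1, Job 3@1, Job 4@1, Job 5@1, Job 6@1) gives peak 19: d1:19  d2:16  d3:7  d4:6  d5:0  d6:0  d7:0  d8:0.
Shift Job 3→3, Job 4→7, Job 5→7.
Schedule Job 1@1, Job 2@1, Job 3@3, Job 4@7, Job 5@7, Job 6@1: d1:7  d2:7  d3:7  d4:6  d5:5  d6:5  d7:7  d8:4 — peak 7.

7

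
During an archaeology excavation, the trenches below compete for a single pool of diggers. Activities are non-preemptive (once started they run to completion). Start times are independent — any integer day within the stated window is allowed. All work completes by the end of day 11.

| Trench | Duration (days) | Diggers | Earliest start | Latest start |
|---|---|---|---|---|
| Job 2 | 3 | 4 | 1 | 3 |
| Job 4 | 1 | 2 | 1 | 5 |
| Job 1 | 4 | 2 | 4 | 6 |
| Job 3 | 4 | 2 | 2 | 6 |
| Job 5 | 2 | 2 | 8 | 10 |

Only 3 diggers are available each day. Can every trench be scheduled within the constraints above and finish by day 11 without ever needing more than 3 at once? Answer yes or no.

no

Total digger-days = 34; over 11 days the average is 34/11 > 3, so some day must exceed 3.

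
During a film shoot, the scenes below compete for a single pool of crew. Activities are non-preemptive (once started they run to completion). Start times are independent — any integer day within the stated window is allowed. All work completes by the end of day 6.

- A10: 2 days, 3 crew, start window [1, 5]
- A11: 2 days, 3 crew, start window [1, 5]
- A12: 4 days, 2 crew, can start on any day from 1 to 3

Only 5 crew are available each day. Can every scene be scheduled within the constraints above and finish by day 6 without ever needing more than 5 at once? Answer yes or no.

Schedule A10@1, A11@3, A12@1: d1:5  d2:5  d3:5  d4:5  d5:0  d6:0 — peak 5 ≤ 5.

yes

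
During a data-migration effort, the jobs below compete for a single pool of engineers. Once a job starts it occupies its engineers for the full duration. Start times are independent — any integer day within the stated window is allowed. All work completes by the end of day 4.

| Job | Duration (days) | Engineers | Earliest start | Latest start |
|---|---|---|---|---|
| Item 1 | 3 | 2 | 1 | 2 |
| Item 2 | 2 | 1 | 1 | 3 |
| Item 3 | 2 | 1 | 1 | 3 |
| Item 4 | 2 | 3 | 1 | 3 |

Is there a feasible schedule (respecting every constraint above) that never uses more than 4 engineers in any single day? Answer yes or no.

no

The minimum achievable peak is 5; 4 < 5, so no feasible schedule stays within the cap.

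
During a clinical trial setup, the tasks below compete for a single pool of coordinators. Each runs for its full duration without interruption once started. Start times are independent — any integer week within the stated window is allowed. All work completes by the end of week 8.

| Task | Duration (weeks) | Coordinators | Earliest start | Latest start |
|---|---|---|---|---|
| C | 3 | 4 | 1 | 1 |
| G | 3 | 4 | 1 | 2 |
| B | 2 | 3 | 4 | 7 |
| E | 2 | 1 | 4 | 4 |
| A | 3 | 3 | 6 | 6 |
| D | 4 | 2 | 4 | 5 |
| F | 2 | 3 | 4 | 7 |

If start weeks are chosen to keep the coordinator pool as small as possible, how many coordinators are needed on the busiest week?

Early-start (C@1, G@1, B@4, E@4, A@6, D@4, F@4) gives peak 9: w1:8  w2:8  w3:8  w4:9  w5:9  w6:5  w7:5  w8:3.
Shift F→6.
Schedule C@1, G@1, B@4, E@4, A@6, D@4, F@6: w1:8  w2:8  w3:8  w4:6  w5:6  w6:8  w7:8  w8:3 — peak 8.

8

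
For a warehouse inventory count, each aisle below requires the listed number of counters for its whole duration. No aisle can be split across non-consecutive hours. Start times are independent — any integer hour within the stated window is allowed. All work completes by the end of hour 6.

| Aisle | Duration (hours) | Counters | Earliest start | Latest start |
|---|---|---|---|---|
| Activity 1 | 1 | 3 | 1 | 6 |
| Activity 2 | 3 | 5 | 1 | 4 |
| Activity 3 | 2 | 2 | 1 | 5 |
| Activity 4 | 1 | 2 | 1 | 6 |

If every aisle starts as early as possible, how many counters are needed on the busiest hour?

Early-start schedule: Activity 1@1, Activity 2@1, Activity 3@1, Activity 4@1.
Load per hour: hour 1: 12, hour 2: 7, hour 3: 5, hour 4: 0, hour 5: 0, hour 6: 0.
Peak is 12.

12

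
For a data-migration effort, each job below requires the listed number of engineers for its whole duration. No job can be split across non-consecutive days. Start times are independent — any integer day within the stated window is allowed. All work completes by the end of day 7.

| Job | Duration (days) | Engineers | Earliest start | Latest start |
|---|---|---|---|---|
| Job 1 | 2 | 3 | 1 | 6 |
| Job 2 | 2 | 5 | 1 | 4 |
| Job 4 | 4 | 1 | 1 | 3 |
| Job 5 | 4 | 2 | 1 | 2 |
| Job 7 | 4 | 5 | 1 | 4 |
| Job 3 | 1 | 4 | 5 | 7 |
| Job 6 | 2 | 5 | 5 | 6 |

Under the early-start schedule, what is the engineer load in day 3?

8

At early start, day 3 has: Job 4, Job 5, Job 7.
Demand: 1 + 2 + 5 = 8.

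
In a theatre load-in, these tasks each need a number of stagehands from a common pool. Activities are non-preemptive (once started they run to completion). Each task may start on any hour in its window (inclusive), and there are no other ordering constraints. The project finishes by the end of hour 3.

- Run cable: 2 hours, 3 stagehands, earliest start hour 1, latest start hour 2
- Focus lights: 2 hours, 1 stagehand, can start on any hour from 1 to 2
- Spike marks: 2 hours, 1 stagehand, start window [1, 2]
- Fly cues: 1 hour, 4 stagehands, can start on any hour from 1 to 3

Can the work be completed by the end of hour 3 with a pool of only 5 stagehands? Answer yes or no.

Schedule Run cable@1, Focus lights@1, Spike marks@1, Fly cues@3: h1:5  h2:5  h3:4 — peak 5 ≤ 5.

yes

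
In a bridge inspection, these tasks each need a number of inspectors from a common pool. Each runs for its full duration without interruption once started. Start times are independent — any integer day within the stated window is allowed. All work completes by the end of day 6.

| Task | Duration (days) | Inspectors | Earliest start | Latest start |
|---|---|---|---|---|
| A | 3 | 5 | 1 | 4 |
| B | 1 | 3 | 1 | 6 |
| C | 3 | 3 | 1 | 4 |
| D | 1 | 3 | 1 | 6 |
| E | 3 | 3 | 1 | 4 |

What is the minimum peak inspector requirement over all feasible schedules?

8

Early-start (A@1, B@1, C@1, D@1, E@1) gives peak 17: d1:17  d2:11  d3:11  d4:0  d5:0  d6:0.
Shift C→2, D→5, E→4.
Schedule A@1, B@1, C@2, D@5, E@4: d1:8  d2:8  d3:8  d4:6  d5:6  d6:3 — peak 8.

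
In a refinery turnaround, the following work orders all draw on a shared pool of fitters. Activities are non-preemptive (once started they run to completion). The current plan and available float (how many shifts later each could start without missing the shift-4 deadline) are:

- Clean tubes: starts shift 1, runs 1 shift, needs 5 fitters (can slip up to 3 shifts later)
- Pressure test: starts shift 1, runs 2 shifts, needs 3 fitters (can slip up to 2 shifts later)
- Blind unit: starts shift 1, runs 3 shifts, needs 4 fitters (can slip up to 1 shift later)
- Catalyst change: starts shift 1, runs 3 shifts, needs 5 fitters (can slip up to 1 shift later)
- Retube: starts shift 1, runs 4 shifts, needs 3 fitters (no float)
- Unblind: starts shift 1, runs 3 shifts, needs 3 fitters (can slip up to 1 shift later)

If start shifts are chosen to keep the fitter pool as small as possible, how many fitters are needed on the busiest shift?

Early-start (Clean tubes@1, Pressure test@1, Blind unit@1, Catalyst change@1, Retube@1, Unblind@1) gives peak 23: s1:23  s2:18  s3:15  s4:3.
Shift Catalyst change→2.
Schedule Clean tubes@1, Pressure test@1, Blind unit@1, Catalyst change@2, Retube@1, Unblind@1: s1:18  s2:18  s3:15  s4:8 — peak 18.

18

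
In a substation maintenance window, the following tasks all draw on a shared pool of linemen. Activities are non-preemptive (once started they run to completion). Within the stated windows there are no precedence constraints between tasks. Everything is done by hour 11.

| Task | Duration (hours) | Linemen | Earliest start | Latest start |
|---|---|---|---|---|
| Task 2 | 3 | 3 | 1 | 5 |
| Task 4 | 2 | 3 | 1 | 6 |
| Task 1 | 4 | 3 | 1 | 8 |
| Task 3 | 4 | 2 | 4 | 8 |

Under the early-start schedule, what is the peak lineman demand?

9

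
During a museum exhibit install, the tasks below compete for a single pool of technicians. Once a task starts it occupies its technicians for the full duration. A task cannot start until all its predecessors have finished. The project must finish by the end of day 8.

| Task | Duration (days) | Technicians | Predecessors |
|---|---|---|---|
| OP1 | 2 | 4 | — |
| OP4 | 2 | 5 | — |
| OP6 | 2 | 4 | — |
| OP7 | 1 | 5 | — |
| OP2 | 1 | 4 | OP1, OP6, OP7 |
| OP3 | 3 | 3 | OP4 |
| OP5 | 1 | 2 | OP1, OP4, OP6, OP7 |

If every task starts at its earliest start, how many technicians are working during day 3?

9

At early start, day 3 has: OP2, OP3, OP5.
Demand: 4 + 3 + 2 = 9.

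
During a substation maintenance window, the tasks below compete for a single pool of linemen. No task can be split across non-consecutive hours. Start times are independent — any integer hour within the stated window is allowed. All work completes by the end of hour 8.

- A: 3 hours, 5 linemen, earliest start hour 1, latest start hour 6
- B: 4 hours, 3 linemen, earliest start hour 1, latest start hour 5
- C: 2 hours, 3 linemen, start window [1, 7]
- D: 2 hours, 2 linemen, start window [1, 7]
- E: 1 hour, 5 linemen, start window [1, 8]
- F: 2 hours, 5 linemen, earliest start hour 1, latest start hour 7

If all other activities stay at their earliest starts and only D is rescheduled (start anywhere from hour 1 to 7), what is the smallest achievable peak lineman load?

D@1: h1:23  h2:18  h3:8  h4:3  h5:0  h6:0  h7:0  h8:0 → peak 23
D@2: h1:21  h2:18  h3:10  h4:3  h5:0  h6:0  h7:0  h8:0 → peak 21
D@3: h1:21  h2:16  h3:10  h4:5  h5:0  h6:0  h7:0  h8:0 → peak 21
D@4: h1:21  h2:16  h3:8  h4:5  h5:2  h6:0  h7:0  h8:0 → peak 21
D@5: h1:21  h2:16  h3:8  h4:3  h5:2  h6:2  h7:0  h8:0 → peak 21
D@6: h1:21  h2:16  h3:8  h4:3  h5:0  h6:2  h7:2  h8:0 → peak 21
D@7: h1:21  h2:16  h3:8  h4:3  h5:0  h6:0  h7:2  h8:2 → peak 21
Best is D@2, peak 21.

21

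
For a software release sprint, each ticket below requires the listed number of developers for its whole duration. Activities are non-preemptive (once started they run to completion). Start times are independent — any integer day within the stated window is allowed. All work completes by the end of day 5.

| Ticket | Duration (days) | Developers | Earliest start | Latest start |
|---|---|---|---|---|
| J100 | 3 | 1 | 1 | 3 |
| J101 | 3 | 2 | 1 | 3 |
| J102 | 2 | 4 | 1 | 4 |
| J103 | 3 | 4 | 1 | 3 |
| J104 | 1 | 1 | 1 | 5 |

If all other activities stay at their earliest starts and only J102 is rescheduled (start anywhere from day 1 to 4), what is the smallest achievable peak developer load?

8

J102@1: d1:12  d2:11  d3:7  d4:0  d5:0 → peak 12
J102@2: d1:8  d2:11  d3:11  d4:0  d5:0 → peak 11
J102@3: d1:8  d2:7  d3:11  d4:4  d5:0 → peak 11
J102@4: d1:8  d2:7  d3:7  d4:4  d5:4 → peak 8
Best is J102@4, peak 8.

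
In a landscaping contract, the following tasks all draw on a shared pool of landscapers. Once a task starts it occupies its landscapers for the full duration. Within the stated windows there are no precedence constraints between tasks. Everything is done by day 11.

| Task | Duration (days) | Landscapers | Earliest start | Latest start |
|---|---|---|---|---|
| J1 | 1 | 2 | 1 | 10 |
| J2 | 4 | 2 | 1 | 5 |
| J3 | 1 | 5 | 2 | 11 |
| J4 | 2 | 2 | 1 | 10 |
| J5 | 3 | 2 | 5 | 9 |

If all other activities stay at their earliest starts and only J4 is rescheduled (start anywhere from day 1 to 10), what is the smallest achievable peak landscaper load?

J4@1: d1:6  d2:9  d3:2  d4:2  d5:2  d6:2  d7:2  d8:0  d9:0  d10:0  d11:0 → peak 9
J4@2: d1:4  d2:9  d3:4  d4:2  d5:2  d6:2  d7:2  d8:0  d9:0  d10:0  d11:0 → peak 9
J4@3: d1:4  d2:7  d3:4  d4:4  d5:2  d6:2  d7:2  d8:0  d9:0  d10:0  d11:0 → peak 7
J4@4: d1:4  d2:7  d3:2  d4:4  d5:4  d6:2  d7:2  d8:0  d9:0  d10:0  d11:0 → peak 7
J4@5: d1:4  d2:7  d3:2  d4:2  d5:4  d6:4  d7:2  d8:0  d9:0  d10:0  d11:0 → peak 7
J4@6: d1:4  d2:7  d3:2  d4:2  d5:2  d6:4  d7:4  d8:0  d9:0  d10:0  d11:0 → peak 7
J4@7: d1:4  d2:7  d3:2  d4:2  d5:2  d6:2  d7:4  d8:2  d9:0  d10:0  d11:0 → peak 7
J4@8: d1:4  d2:7  d3:2  d4:2  d5:2  d6:2  d7:2  d8:2  d9:2  d10:0  d11:0 → peak 7
J4@9: d1:4  d2:7  d3:2  d4:2  d5:2  d6:2  d7:2  d8:0  d9:2  d10:2  d11:0 → peak 7
J4@10: d1:4  d2:7  d3:2  d4:2  d5:2  d6:2  d7:2  d8:0  d9:0  d10:2  d11:2 → peak 7
Best is J4@3, peak 7.

7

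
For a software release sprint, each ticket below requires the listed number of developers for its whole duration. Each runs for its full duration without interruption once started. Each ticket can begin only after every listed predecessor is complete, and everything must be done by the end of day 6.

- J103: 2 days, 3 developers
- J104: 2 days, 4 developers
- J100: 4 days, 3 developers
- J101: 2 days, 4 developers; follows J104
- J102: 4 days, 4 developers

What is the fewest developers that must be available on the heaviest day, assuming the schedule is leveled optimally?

10

Early-start (J103@1, J104@1, J100@1, J101@3, J102@1) gives peak 14: d1:14  d2:14  d3:11  d4:11  d5:0  d6:0.
Shift J101→5, J102→3.
Schedule J103@1, J104@1, J100@1, J101@5, J102@3: d1:10  d2:10  d3:7  d4:7  d5:8  d6:8 — peak 10.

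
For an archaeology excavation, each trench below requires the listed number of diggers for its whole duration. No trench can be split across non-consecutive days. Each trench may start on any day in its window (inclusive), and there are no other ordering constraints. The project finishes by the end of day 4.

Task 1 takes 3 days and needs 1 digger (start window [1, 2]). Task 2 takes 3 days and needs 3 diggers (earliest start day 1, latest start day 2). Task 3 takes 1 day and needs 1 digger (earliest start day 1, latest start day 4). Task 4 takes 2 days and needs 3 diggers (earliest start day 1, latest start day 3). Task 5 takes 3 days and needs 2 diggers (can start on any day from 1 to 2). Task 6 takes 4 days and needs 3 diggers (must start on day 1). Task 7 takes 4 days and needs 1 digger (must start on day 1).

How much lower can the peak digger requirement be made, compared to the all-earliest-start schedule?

Early-start peak: d1:14  d2:13  d3:10  d4:4 ⇒ 14.
Leveled (Task 1@1, Task 2@1, Task 3@1, Task 4@1, Task 5@2, Task 6@1, Task 7@1): d1:12  d2:13  d3:10  d4:6 ⇒ 13.
Reduction 14 − 13 = 1.

1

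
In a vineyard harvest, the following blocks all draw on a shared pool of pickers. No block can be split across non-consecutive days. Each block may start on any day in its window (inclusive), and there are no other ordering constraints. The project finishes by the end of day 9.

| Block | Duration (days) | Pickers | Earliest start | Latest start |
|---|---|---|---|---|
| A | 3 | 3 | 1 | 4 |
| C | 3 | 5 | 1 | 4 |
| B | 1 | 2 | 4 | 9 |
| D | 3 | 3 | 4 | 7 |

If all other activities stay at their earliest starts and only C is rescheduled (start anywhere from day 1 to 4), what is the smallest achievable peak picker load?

C@1: d1:8  d2:8  d3:8  d4:5  d5:3  d6:3  d7:0  d8:0  d9:0 → peak 8
C@2: d1:3  d2:8  d3:8  d4:10  d5:3  d6:3  d7:0  d8:0  d9:0 → peak 10
C@3: d1:3  d2:3  d3:8  d4:10  d5:8  d6:3  d7:0  d8:0  d9:0 → peak 10
C@4: d1:3  d2:3  d3:3  d4:10  d5:8  d6:8  d7:0  d8:0  d9:0 → peak 10
Best is C@1, peak 8.

8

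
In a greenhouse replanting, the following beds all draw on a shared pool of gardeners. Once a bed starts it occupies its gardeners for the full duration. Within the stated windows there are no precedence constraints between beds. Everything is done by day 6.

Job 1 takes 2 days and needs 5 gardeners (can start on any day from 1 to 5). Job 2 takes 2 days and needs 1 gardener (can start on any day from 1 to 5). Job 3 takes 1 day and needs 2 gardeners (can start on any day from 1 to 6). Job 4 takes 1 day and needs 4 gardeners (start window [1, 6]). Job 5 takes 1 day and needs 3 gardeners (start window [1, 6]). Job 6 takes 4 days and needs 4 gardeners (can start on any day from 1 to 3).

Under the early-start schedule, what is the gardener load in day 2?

At early start, day 2 has: Job 1, Job 2, Job 6.
Demand: 5 + 1 + 4 = 10.

10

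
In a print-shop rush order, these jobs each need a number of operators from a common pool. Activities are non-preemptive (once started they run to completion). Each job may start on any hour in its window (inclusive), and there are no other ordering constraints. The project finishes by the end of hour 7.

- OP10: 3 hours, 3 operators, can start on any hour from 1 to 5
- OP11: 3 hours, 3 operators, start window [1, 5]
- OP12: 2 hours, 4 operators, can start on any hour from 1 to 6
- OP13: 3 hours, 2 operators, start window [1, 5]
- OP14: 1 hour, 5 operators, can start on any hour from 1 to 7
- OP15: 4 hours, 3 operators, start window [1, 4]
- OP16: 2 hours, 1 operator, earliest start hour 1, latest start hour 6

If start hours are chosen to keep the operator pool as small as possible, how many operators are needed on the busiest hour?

8

Early-start (OP10@1, OP11@1, OP12@1, OP13@1, OP14@1, OP15@1, OP16@1) gives peak 21: h1:21  h2:16  h3:11  h4:3  h5:0  h6:0  h7:0.
Shift OP12→4, OP14→6, OP15→4, OP16→4.
Schedule OP10@1, OP11@1, OP12@4, OP13@1, OP14@6, OP15@4, OP16@4: h1:8  h2:8  h3:8  h4:8  h5:8  h6:8  h7:3 — peak 8.
Total operator-hours = 51 over 7 hours ⇒ peak ≥ ⌈51/7⌉ = 8, so 8 is optimal.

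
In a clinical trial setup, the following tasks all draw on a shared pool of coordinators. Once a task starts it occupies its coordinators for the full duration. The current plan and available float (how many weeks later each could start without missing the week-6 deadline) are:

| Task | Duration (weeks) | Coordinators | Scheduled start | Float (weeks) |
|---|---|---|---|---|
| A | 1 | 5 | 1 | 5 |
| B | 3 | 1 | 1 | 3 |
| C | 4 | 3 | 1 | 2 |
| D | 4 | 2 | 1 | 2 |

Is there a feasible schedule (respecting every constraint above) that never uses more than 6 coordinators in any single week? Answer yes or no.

Schedule A@1, B@1, C@2, D@2: w1:6  w2:6  w3:6  w4:5  w5:5  w6:0 — peak 6 ≤ 6.

yes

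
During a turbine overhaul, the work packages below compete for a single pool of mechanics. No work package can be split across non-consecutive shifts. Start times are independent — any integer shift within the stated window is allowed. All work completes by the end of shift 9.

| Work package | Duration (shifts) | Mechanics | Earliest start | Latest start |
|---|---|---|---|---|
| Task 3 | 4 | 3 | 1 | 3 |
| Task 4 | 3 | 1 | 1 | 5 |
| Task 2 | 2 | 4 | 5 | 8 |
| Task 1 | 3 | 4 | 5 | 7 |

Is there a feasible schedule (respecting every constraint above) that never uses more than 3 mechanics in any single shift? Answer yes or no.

Total mechanic-shifts = 35; over 9 shifts the average is 35/9 > 3, so some shift must exceed 3.

no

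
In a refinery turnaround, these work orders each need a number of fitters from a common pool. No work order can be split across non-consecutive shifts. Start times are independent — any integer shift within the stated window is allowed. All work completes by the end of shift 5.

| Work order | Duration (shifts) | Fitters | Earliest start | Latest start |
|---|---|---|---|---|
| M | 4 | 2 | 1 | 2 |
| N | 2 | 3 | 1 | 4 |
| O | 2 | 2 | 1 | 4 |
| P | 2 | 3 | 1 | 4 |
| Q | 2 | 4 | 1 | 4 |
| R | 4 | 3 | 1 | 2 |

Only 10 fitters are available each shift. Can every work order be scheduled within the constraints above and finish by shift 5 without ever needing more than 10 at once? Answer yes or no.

The minimum achievable peak is 11; 10 < 11, so no feasible schedule stays within the cap.

no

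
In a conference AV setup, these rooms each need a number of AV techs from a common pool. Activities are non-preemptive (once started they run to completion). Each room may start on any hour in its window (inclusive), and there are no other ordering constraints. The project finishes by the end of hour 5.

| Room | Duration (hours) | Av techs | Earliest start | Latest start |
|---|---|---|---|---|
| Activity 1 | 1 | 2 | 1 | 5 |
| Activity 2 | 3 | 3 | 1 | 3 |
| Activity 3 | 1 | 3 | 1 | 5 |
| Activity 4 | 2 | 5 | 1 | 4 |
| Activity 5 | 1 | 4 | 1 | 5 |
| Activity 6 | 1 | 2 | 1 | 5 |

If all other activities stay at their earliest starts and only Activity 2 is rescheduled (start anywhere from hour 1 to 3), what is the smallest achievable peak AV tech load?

Activity 2@1: h1:19  h2:8  h3:3  h4:0  h5:0 → peak 19
Activity 2@2: h1:16  h2:8  h3:3  h4:3  h5:0 → peak 16
Activity 2@3: h1:16  h2:5  h3:3  h4:3  h5:3 → peak 16
Best is Activity 2@2, peak 16.

16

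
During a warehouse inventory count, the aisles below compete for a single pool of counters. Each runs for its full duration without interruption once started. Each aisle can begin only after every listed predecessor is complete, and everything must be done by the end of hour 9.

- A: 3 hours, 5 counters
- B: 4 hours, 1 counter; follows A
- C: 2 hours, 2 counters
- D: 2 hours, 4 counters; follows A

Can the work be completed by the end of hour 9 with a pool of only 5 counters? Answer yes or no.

yes

Schedule A@1, B@4, C@4, D@6: h1:5  h2:5  h3:5  h4:3  h5:3  h6:5  h7:5  h8:0  h9:0 — peak 5 ≤ 5.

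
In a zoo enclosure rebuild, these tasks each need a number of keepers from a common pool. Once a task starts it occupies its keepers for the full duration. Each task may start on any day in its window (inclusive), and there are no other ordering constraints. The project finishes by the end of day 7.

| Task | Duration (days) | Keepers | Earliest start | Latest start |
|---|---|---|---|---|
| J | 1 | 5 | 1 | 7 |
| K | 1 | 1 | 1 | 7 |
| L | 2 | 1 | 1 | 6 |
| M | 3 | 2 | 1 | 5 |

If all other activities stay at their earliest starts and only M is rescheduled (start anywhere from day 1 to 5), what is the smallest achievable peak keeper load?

7

M@1: d1:9  d2:3  d3:2  d4:0  d5:0  d6:0  d7:0 → peak 9
M@2: d1:7  d2:3  d3:2  d4:2  d5:0  d6:0  d7:0 → peak 7
M@3: d1:7  d2:1  d3:2  d4:2  d5:2  d6:0  d7:0 → peak 7
M@4: d1:7  d2:1  d3:0  d4:2  d5:2  d6:2  d7:0 → peak 7
M@5: d1:7  d2:1  d3:0  d4:0  d5:2  d6:2  d7:2 → peak 7
Best is M@2, peak 7.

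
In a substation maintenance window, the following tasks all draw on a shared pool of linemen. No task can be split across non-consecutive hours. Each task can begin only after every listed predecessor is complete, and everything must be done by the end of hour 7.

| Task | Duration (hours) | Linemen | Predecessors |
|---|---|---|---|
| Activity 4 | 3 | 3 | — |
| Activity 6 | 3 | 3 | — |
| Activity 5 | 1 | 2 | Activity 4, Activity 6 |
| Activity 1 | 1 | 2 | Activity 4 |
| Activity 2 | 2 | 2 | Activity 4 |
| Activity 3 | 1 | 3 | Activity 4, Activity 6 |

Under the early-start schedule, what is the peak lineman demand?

9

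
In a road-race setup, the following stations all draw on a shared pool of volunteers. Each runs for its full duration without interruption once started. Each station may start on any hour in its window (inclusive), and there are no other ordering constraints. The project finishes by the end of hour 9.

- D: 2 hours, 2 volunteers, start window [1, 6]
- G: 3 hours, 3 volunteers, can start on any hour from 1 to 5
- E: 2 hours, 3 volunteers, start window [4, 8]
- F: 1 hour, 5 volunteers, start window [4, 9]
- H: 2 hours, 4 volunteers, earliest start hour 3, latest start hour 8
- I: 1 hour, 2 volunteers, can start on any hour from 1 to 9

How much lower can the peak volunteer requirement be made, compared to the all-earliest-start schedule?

7

Early-start peak: h1:7  h2:5  h3:7  h4:12  h5:3  h6:0  h7:0  h8:0  h9:0 ⇒ 12.
Leveled (D@1, G@1, E@4, F@6, H@7, I@3): h1:5  h2:5  h3:5  h4:3  h5:3  h6:5  h7:4  h8:4  h9:0 ⇒ 5.
Reduction 12 − 5 = 7.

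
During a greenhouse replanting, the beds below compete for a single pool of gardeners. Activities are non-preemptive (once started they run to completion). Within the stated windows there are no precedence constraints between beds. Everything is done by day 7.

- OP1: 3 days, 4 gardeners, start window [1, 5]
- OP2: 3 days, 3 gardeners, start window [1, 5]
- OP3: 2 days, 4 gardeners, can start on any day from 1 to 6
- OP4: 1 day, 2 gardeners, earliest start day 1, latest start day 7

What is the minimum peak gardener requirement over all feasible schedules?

Early-start (OP1@1, OP2@1, OP3@1, OP4@1) gives peak 13: d1:13  d2:11  d3:7  d4:0  d5:0  d6:0  d7:0.
Shift OP3→4, OP4→4.
Schedule OP1@1, OP2@1, OP3@4, OP4@4: d1:7  d2:7  d3:7  d4:6  d5:4  d6:0  d7:0 — peak 7.

7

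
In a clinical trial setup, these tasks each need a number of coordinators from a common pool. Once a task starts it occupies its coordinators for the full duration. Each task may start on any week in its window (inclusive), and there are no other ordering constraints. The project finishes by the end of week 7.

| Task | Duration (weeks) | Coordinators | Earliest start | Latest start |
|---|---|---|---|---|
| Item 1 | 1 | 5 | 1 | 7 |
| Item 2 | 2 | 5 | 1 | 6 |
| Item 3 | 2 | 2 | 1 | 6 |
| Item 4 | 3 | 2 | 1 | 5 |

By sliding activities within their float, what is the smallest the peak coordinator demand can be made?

Early-start (Item 1@1, Item 2@1, Item 3@1, Item 4@1) gives peak 14: w1:14  w2:9  w3:2  w4:0  w5:0  w6:0  w7:0.
Shift Item 2→2, Item 3→4, Item 4→4.
Schedule Item 1@1, Item 2@2, Item 3@4, Item 4@4: w1:5  w2:5  w3:5  w4:4  w5:4  w6:2  w7:0 — peak 5.

5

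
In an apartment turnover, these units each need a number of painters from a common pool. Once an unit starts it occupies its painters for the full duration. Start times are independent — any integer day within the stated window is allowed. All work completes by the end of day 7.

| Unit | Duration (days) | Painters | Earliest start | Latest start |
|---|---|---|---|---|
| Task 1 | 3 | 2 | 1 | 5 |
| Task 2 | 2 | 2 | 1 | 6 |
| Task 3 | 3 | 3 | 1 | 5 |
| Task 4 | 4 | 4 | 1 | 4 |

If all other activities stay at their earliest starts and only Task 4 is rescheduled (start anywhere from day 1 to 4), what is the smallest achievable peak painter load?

Task 4@1: d1:11  d2:11  d3:9  d4:4  d5:0  d6:0  d7:0 → peak 11
Task 4@2: d1:7  d2:11  d3:9  d4:4  d5:4  d6:0  d7:0 → peak 11
Task 4@3: d1:7  d2:7  d3:9  d4:4  d5:4  d6:4  d7:0 → peak 9
Task 4@4: d1:7  d2:7  d3:5  d4:4  d5:4  d6:4  d7:4 → peak 7
Best is Task 4@4, peak 7.

7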